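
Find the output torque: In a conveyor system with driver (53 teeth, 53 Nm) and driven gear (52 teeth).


Given: N1 = 53, N2 = 52, T1 = 53 Nm
Using T2/T1 = N2/N1
T2 = T1 * N2 / N1
T2 = 53 * 52 / 53
T2 = 2756 / 53
T2 = 52 Nm

52 Nm


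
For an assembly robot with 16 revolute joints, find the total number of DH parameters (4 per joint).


Given: 16 joints, 4 DH parameters per joint (d, theta, a, alpha)
Total DH parameters = number_of_joints * 4
Total = 16 * 4
Total = 64

64


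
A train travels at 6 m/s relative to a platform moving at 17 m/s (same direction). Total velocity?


Given: object velocity = 6 m/s, platform velocity = 17 m/s (same direction)
Using classical velocity addition: v_total = v_object + v_platform
v_total = 6 + 17
v_total = 23 m/s

23 m/s


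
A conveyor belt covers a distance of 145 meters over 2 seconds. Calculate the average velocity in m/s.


Given: distance d = 145 m, time t = 2 s
Using v = d / t
v = 145 / 2
v = 145/2 m/s

145/2 m/s


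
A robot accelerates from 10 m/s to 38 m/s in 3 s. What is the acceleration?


Given: initial velocity v0 = 10 m/s, final velocity v = 38 m/s, time t = 3 s
Using a = (v - v0) / t
a = (38 - 10) / 3
a = 28 / 3
a = 28/3 m/s^2

28/3 m/s^2


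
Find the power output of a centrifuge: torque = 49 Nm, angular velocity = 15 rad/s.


Given: tau = 49 Nm, omega = 15 rad/s
Using P = tau * omega
P = 49 * 15
P = 735 W

735 W


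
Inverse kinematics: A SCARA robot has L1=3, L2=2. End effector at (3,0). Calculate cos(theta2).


Given: L1 = 3, L2 = 2, target (x, y) = (3, 0)
Using cos(theta2) = (x^2 + y^2 - L1^2 - L2^2) / (2*L1*L2)
x^2 + y^2 = 3^2 + 0 = 9
L1^2 + L2^2 = 9 + 4 = 13
Numerator = 9 - 13 = -4
Denominator = 2*3*2 = 12
cos(theta2) = -4/12 = -1/3

-1/3


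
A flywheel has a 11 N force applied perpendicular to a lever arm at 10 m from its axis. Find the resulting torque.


Given: F = 11 N, r = 10 m, angle = 90 deg (perpendicular)
Using tau = F * r * sin(90)
sin(90) = 1
tau = 11 * 10 * 1
tau = 110 Nm

110 Nm


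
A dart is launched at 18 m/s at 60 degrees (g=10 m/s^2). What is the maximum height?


Given: v0 = 18 m/s, theta = 60 deg, g = 10 m/s^2
sin^2(60) = 3/4
Using H = v0^2 * sin^2(theta) / (2*g)
H = 18^2 * 3/4 / (2*10)
H = 324 * 3/4 / 20
H = 243 / 20
H = 243/20 m

243/20 m


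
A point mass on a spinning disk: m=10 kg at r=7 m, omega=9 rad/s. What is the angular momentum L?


Given: m = 10 kg, r = 7 m, omega = 9 rad/s
For a point mass: I = m*r^2
I = 10*7^2 = 10*49 = 490
L = I*omega = 490*9
L = 4410 kg*m^2/s

4410 kg*m^2/s


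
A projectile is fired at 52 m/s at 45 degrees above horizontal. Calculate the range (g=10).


Given: v0 = 52 m/s, theta = 45 deg, g = 10 m/s^2
sin(2*45) = sin(90) = 1
Using R = v0^2 * sin(2*theta) / g
R = 52^2 * 1 / 10
R = 2704 / 10
R = 1352/5 m

1352/5 m


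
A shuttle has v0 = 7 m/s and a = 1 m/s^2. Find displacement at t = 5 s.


Given: v0 = 7 m/s, a = 1 m/s^2, t = 5 s
Using s = v0*t + (1/2)*a*t^2
s = 7*5 + (1/2)*1*5^2
s = 35 + (1/2)*25
s = 35 + 25/2
s = 95/2

95/2 m


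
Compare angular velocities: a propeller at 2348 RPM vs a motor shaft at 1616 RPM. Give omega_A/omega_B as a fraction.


Given: RPM_A = 2348, RPM_B = 1616
omega = 2*pi*RPM/60, so omega_A/omega_B = RPM_A / RPM_B
omega_A/omega_B = 2348 / 1616
omega_A/omega_B = 587/404

587/404


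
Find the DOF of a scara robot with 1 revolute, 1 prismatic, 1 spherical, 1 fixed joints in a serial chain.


Given: serial robot with 1 revolute, 1 prismatic, 1 spherical, 1 fixed joints
DOF contribution per joint type: revolute=1, prismatic=1, spherical=3, fixed=0
DOF = 1*1 + 1*1 + 1*3 + 1*0
DOF = 5

5


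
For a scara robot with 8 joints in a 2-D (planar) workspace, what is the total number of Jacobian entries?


Given: task space dimension = 2, joints = 8
Jacobian is a 2 x 8 matrix
Total entries = rows * columns
Total = 2 * 8
Total = 16

16


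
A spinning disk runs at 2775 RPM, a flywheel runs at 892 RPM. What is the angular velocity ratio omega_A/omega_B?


Given: RPM_A = 2775, RPM_B = 892
omega = 2*pi*RPM/60, so omega_A/omega_B = RPM_A / RPM_B
omega_A/omega_B = 2775 / 892
omega_A/omega_B = 2775/892

2775/892


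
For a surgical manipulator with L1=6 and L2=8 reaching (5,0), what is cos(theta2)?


Given: L1 = 6, L2 = 8, target (x, y) = (5, 0)
Using cos(theta2) = (x^2 + y^2 - L1^2 - L2^2) / (2*L1*L2)
x^2 + y^2 = 5^2 + 0 = 25
L1^2 + L2^2 = 36 + 64 = 100
Numerator = 25 - 100 = -75
Denominator = 2*6*8 = 96
cos(theta2) = -75/96 = -25/32

-25/32


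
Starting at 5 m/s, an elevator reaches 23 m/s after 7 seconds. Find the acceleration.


Given: initial velocity v0 = 5 m/s, final velocity v = 23 m/s, time t = 7 s
Using a = (v - v0) / t
a = (23 - 5) / 7
a = 18 / 7
a = 18/7 m/s^2

18/7 m/s^2


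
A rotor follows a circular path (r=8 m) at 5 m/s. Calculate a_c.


Given: v = 5 m/s, r = 8 m
Using a_c = v^2 / r
a_c = 5^2 / 8
a_c = 25 / 8
a_c = 25/8 m/s^2

25/8 m/s^2


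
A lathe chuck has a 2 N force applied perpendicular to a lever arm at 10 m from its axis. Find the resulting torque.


Given: F = 2 N, r = 10 m, angle = 90 deg (perpendicular)
Using tau = F * r * sin(90)
sin(90) = 1
tau = 2 * 10 * 1
tau = 20 Nm

20 Nm


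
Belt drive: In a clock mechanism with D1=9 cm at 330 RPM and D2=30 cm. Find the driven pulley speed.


Given: D1 = 9 cm, w1 = 330 RPM, D2 = 30 cm
Using D1*w1 = D2*w2
w2 = D1*w1 / D2
w2 = 9*330 / 30
w2 = 2970 / 30
w2 = 99 RPM

99 RPM


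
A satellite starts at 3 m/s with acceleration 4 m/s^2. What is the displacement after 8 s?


Given: v0 = 3 m/s, a = 4 m/s^2, t = 8 s
Using s = v0*t + (1/2)*a*t^2
s = 3*8 + (1/2)*4*8^2
s = 24 + (1/2)*256
s = 24 + 128
s = 152

152 m


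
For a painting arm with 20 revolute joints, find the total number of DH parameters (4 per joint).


Given: 20 joints, 4 DH parameters per joint (d, theta, a, alpha)
Total DH parameters = number_of_joints * 4
Total = 20 * 4
Total = 80

80


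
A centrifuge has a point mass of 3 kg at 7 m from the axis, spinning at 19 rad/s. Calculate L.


Given: m = 3 kg, r = 7 m, omega = 19 rad/s
For a point mass: I = m*r^2
I = 3*7^2 = 3*49 = 147
L = I*omega = 147*19
L = 2793 kg*m^2/s

2793 kg*m^2/s


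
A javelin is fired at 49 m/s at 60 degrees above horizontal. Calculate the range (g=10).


Given: v0 = 49 m/s, theta = 60 deg, g = 10 m/s^2
sin(2*60) = sin(120) = sqrt(3)/2
Using R = v0^2 * sin(2*theta) / g
R = 49^2 * (sqrt(3)/2) / 10
R = 2401 * sqrt(3) / 20
R = 2401/20*sqrt(3) m

2401/20*sqrt(3) m


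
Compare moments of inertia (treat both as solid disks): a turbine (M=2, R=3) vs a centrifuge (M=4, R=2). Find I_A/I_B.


Given: M1=2 kg, R1=3 m, M2=4 kg, R2=2 m
For a disk: I = (1/2)*M*R^2, so I_A/I_B = (M1*R1^2)/(M2*R2^2)
M1*R1^2 = 2*9 = 18
M2*R2^2 = 4*4 = 16
I_A/I_B = 18/16 = 9/8

9/8


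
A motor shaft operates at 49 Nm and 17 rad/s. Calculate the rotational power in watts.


Given: tau = 49 Nm, omega = 17 rad/s
Using P = tau * omega
P = 49 * 17
P = 833 W

833 W


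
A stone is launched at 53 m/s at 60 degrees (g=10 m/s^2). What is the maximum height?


Given: v0 = 53 m/s, theta = 60 deg, g = 10 m/s^2
sin^2(60) = 3/4
Using H = v0^2 * sin^2(theta) / (2*g)
H = 53^2 * 3/4 / (2*10)
H = 2809 * 3/4 / 20
H = 8427/4 / 20
H = 8427/80 m

8427/80 m


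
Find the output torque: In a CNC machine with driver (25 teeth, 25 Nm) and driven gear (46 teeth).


Given: N1 = 25, N2 = 46, T1 = 25 Nm
Using T2/T1 = N2/N1
T2 = T1 * N2 / N1
T2 = 25 * 46 / 25
T2 = 1150 / 25
T2 = 46 Nm

46 Nm


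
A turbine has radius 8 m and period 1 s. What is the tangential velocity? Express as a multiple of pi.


Given: radius r = 8 m, period T = 1 s
Using v = 2*pi*r / T
v = 2*pi*8 / 1
v = 16*pi / 1
v = 16*pi m/s

16*pi m/s


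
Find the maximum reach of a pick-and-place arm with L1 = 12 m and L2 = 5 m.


Given: L1 = 12 m, L2 = 5 m
For a 2-link planar arm, max reach = L1 + L2 (fully extended)
Max reach = 12 + 5
Max reach = 17 m

17 m


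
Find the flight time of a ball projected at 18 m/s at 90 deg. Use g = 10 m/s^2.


Given: v0 = 18 m/s, theta = 90 deg, g = 10 m/s^2
sin(90) = 1
Using T = 2*v0*sin(theta) / g
T = 2*18*1 / 10
T = 36 / 10
T = 18/5 s

18/5 s


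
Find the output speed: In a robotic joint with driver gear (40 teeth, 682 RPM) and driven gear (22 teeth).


Given: N1 = 40 teeth, w1 = 682 RPM, N2 = 22 teeth
Using N1*w1 = N2*w2
w2 = N1*w1 / N2
w2 = 40*682 / 22
w2 = 27280 / 22
w2 = 1240 RPM

1240 RPM


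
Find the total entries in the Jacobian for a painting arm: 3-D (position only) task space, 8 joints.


Given: task space dimension = 3, joints = 8
Jacobian is a 3 x 8 matrix
Total entries = rows * columns
Total = 3 * 8
Total = 24

24


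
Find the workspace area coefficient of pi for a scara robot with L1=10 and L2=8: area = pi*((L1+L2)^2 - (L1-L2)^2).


Given: L1 = 10, L2 = 8
(L1+L2)^2 = (18)^2 = 324
(L1-L2)^2 = (2)^2 = 4
Difference = 324 - 4 = 320
This equals 4*L1*L2 = 4*10*8 = 320
Workspace area = 320*pi

320


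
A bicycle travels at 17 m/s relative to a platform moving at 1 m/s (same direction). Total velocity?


Given: object velocity = 17 m/s, platform velocity = 1 m/s (same direction)
Using classical velocity addition: v_total = v_object + v_platform
v_total = 17 + 1
v_total = 18 m/s

18 m/s


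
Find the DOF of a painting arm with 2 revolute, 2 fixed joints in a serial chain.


Given: serial robot with 2 revolute, 2 fixed joints
DOF contribution per joint type: revolute=1, prismatic=1, spherical=3, fixed=0
DOF = 2*1 + 2*0
DOF = 2

2


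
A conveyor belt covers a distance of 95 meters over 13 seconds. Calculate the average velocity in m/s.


Given: distance d = 95 m, time t = 13 s
Using v = d / t
v = 95 / 13
v = 95/13 m/s

95/13 m/s


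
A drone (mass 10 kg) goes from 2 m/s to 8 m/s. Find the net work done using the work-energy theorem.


Given: m = 10 kg, v0 = 2 m/s, v = 8 m/s
Using W = (1/2)*m*(v^2 - v0^2)
v^2 = 8^2 = 64
v0^2 = 2^2 = 4
v^2 - v0^2 = 64 - 4 = 60
W = (1/2)*10*60 = 300 J

300 J


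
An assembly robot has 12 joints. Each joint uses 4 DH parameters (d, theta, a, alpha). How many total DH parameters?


Given: 12 joints, 4 DH parameters per joint (d, theta, a, alpha)
Total DH parameters = number_of_joints * 4
Total = 12 * 4
Total = 48

48


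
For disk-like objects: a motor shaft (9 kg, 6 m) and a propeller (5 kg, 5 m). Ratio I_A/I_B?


Given: M1=9 kg, R1=6 m, M2=5 kg, R2=5 m
For a disk: I = (1/2)*M*R^2, so I_A/I_B = (M1*R1^2)/(M2*R2^2)
M1*R1^2 = 9*36 = 324
M2*R2^2 = 5*25 = 125
I_A/I_B = 324/125 = 324/125

324/125


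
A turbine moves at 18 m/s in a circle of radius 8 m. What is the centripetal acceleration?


Given: v = 18 m/s, r = 8 m
Using a_c = v^2 / r
a_c = 18^2 / 8
a_c = 324 / 8
a_c = 81/2 m/s^2

81/2 m/s^2


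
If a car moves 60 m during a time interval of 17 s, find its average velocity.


Given: distance d = 60 m, time t = 17 s
Using v = d / t
v = 60 / 17
v = 60/17 m/s

60/17 m/s


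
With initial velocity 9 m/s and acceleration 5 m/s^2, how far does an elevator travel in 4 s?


Given: v0 = 9 m/s, a = 5 m/s^2, t = 4 s
Using s = v0*t + (1/2)*a*t^2
s = 9*4 + (1/2)*5*4^2
s = 36 + (1/2)*80
s = 36 + 40
s = 76

76 m


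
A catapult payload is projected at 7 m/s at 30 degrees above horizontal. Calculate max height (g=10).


Given: v0 = 7 m/s, theta = 30 deg, g = 10 m/s^2
sin^2(30) = 1/4
Using H = v0^2 * sin^2(theta) / (2*g)
H = 7^2 * 1/4 / (2*10)
H = 49 * 1/4 / 20
H = 49/4 / 20
H = 49/80 m

49/80 m


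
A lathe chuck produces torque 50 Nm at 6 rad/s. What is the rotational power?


Given: tau = 50 Nm, omega = 6 rad/s
Using P = tau * omega
P = 50 * 6
P = 300 W

300 W


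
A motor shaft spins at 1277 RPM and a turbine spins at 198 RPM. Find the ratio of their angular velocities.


Given: RPM_A = 1277, RPM_B = 198
omega = 2*pi*RPM/60, so omega_A/omega_B = RPM_A / RPM_B
omega_A/omega_B = 1277 / 198
omega_A/omega_B = 1277/198

1277/198


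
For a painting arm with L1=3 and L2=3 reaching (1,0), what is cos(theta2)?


Given: L1 = 3, L2 = 3, target (x, y) = (1, 0)
Using cos(theta2) = (x^2 + y^2 - L1^2 - L2^2) / (2*L1*L2)
x^2 + y^2 = 1^2 + 0 = 1
L1^2 + L2^2 = 9 + 9 = 18
Numerator = 1 - 18 = -17
Denominator = 2*3*3 = 18
cos(theta2) = -17/18 = -17/18

-17/18


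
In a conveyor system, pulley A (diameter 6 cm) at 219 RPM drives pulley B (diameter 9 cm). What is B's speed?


Given: D1 = 6 cm, w1 = 219 RPM, D2 = 9 cm
Using D1*w1 = D2*w2
w2 = D1*w1 / D2
w2 = 6*219 / 9
w2 = 1314 / 9
w2 = 146 RPM

146 RPM


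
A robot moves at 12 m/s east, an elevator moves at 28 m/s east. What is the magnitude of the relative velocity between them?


Given: v_A = 12 m/s east, v_B = 28 m/s east
Both move in the same direction; relative speed = |v_A - v_B|
|12 - 28| = |-16|
= 16 m/s

16 m/s


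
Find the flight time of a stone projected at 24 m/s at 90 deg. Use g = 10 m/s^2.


Given: v0 = 24 m/s, theta = 90 deg, g = 10 m/s^2
sin(90) = 1
Using T = 2*v0*sin(theta) / g
T = 2*24*1 / 10
T = 48 / 10
T = 24/5 s

24/5 s


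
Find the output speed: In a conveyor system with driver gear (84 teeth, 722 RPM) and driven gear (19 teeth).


Given: N1 = 84 teeth, w1 = 722 RPM, N2 = 19 teeth
Using N1*w1 = N2*w2
w2 = N1*w1 / N2
w2 = 84*722 / 19
w2 = 60648 / 19
w2 = 3192 RPM

3192 RPM


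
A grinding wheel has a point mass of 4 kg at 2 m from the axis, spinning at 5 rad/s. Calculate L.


Given: m = 4 kg, r = 2 m, omega = 5 rad/s
For a point mass: I = m*r^2
I = 4*2^2 = 4*4 = 16
L = I*omega = 16*5
L = 80 kg*m^2/s

80 kg*m^2/s


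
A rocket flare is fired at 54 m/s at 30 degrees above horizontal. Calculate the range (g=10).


Given: v0 = 54 m/s, theta = 30 deg, g = 10 m/s^2
sin(2*30) = sin(60) = sqrt(3)/2
Using R = v0^2 * sin(2*theta) / g
R = 54^2 * (sqrt(3)/2) / 10
R = 2916 * sqrt(3) / 20
R = 729/5*sqrt(3) m

729/5*sqrt(3) m


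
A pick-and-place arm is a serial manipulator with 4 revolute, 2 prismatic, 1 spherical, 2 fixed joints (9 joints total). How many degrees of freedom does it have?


Given: serial robot with 4 revolute, 2 prismatic, 1 spherical, 2 fixed joints
DOF contribution per joint type: revolute=1, prismatic=1, spherical=3, fixed=0
DOF = 4*1 + 2*1 + 1*3 + 2*0
DOF = 9

9


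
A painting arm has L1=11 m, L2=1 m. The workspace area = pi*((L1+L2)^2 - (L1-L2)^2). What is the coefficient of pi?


Given: L1 = 11, L2 = 1
(L1+L2)^2 = (12)^2 = 144
(L1-L2)^2 = (10)^2 = 100
Difference = 144 - 100 = 44
This equals 4*L1*L2 = 4*11*1 = 44
Workspace area = 44*pi

44


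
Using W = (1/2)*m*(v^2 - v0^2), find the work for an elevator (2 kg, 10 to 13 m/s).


Given: m = 2 kg, v0 = 10 m/s, v = 13 m/s
Using W = (1/2)*m*(v^2 - v0^2)
v^2 = 13^2 = 169
v0^2 = 10^2 = 100
v^2 - v0^2 = 169 - 100 = 69
W = (1/2)*2*69 = 69 J

69 J


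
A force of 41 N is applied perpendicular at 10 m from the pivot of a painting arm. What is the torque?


Given: F = 41 N, r = 10 m, angle = 90 deg (perpendicular)
Using tau = F * r * sin(90)
sin(90) = 1
tau = 41 * 10 * 1
tau = 410 Nm

410 Nm


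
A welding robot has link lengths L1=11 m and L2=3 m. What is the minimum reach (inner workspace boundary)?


Given: L1 = 11 m, L2 = 3 m
For a 2-link planar arm, min reach = |L1 - L2| (second link folded back)
Min reach = |11 - 3|
Min reach = 8 m

8 m


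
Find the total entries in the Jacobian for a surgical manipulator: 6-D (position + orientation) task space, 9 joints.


Given: task space dimension = 6, joints = 9
Jacobian is a 6 x 9 matrix
Total entries = rows * columns
Total = 6 * 9
Total = 54

54


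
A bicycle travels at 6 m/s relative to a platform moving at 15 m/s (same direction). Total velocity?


Given: object velocity = 6 m/s, platform velocity = 15 m/s (same direction)
Using classical velocity addition: v_total = v_object + v_platform
v_total = 6 + 15
v_total = 21 m/s

21 m/s


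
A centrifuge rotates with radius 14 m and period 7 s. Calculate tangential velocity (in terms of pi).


Given: radius r = 14 m, period T = 7 s
Using v = 2*pi*r / T
v = 2*pi*14 / 7
v = 28*pi / 7
v = 4*pi m/s

4*pi m/s


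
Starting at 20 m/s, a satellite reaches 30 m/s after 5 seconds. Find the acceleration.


Given: initial velocity v0 = 20 m/s, final velocity v = 30 m/s, time t = 5 s
Using a = (v - v0) / t
a = (30 - 20) / 5
a = 10 / 5
a = 2 m/s^2

2 m/s^2


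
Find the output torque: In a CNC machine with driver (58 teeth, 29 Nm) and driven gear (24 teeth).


Given: N1 = 58, N2 = 24, T1 = 29 Nm
Using T2/T1 = N2/N1
T2 = T1 * N2 / N1
T2 = 29 * 24 / 58
T2 = 696 / 58
T2 = 12 Nm

12 Nm


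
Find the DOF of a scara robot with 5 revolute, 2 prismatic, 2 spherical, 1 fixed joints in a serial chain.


Given: serial robot with 5 revolute, 2 prismatic, 2 spherical, 1 fixed joints
DOF contribution per joint type: revolute=1, prismatic=1, spherical=3, fixed=0
DOF = 5*1 + 2*1 + 2*3 + 1*0
DOF = 13

13


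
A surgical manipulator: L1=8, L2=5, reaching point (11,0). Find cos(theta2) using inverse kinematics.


Given: L1 = 8, L2 = 5, target (x, y) = (11, 0)
Using cos(theta2) = (x^2 + y^2 - L1^2 - L2^2) / (2*L1*L2)
x^2 + y^2 = 11^2 + 0 = 121
L1^2 + L2^2 = 64 + 25 = 89
Numerator = 121 - 89 = 32
Denominator = 2*8*5 = 80
cos(theta2) = 32/80 = 2/5

2/5


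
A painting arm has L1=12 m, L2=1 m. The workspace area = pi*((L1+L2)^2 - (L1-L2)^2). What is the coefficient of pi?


Given: L1 = 12, L2 = 1
(L1+L2)^2 = (13)^2 = 169
(L1-L2)^2 = (11)^2 = 121
Difference = 169 - 121 = 48
This equals 4*L1*L2 = 4*12*1 = 48
Workspace area = 48*pi

48


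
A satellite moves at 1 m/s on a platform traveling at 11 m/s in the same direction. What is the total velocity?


Given: object velocity = 1 m/s, platform velocity = 11 m/s (same direction)
Using classical velocity addition: v_total = v_object + v_platform
v_total = 1 + 11
v_total = 12 m/s

12 m/s


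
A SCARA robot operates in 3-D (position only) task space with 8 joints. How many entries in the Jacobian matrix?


Given: task space dimension = 3, joints = 8
Jacobian is a 3 x 8 matrix
Total entries = rows * columns
Total = 3 * 8
Total = 24

24


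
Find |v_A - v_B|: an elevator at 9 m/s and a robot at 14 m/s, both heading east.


Given: v_A = 9 m/s east, v_B = 14 m/s east
Both move in the same direction; relative speed = |v_A - v_B|
|9 - 14| = |-5|
= 5 m/s

5 m/s


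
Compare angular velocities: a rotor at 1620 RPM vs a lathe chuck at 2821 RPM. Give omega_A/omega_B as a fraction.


Given: RPM_A = 1620, RPM_B = 2821
omega = 2*pi*RPM/60, so omega_A/omega_B = RPM_A / RPM_B
omega_A/omega_B = 1620 / 2821
omega_A/omega_B = 1620/2821

1620/2821


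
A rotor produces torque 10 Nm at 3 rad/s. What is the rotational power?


Given: tau = 10 Nm, omega = 3 rad/s
Using P = tau * omega
P = 10 * 3
P = 30 W

30 W


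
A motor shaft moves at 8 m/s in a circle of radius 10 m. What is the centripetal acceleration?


Given: v = 8 m/s, r = 10 m
Using a_c = v^2 / r
a_c = 8^2 / 10
a_c = 64 / 10
a_c = 32/5 m/s^2

32/5 m/s^2


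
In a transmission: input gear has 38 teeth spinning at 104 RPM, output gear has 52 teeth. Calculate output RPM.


Given: N1 = 38 teeth, w1 = 104 RPM, N2 = 52 teeth
Using N1*w1 = N2*w2
w2 = N1*w1 / N2
w2 = 38*104 / 52
w2 = 3952 / 52
w2 = 76 RPM

76 RPM


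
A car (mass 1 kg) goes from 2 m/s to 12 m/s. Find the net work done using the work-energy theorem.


Given: m = 1 kg, v0 = 2 m/s, v = 12 m/s
Using W = (1/2)*m*(v^2 - v0^2)
v^2 = 12^2 = 144
v0^2 = 2^2 = 4
v^2 - v0^2 = 144 - 4 = 140
W = (1/2)*1*140 = 70 J

70 J


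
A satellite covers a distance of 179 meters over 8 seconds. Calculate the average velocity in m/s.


Given: distance d = 179 m, time t = 8 s
Using v = d / t
v = 179 / 8
v = 179/8 m/s

179/8 m/s


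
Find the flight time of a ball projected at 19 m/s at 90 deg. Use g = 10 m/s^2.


Given: v0 = 19 m/s, theta = 90 deg, g = 10 m/s^2
sin(90) = 1
Using T = 2*v0*sin(theta) / g
T = 2*19*1 / 10
T = 38 / 10
T = 19/5 s

19/5 s


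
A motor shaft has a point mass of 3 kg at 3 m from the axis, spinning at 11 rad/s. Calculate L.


Given: m = 3 kg, r = 3 m, omega = 11 rad/s
For a point mass: I = m*r^2
I = 3*3^2 = 3*9 = 27
L = I*omega = 27*11
L = 297 kg*m^2/s

297 kg*m^2/s


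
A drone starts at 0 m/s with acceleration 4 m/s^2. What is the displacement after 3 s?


Given: v0 = 0 m/s, a = 4 m/s^2, t = 3 s
Using s = v0*t + (1/2)*a*t^2
s = 0*3 + (1/2)*4*3^2
s = 0 + (1/2)*36
s = 0 + 18
s = 18

18 m


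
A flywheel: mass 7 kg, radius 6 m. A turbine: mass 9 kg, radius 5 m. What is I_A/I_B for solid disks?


Given: M1=7 kg, R1=6 m, M2=9 kg, R2=5 m
For a disk: I = (1/2)*M*R^2, so I_A/I_B = (M1*R1^2)/(M2*R2^2)
M1*R1^2 = 7*36 = 252
M2*R2^2 = 9*25 = 225
I_A/I_B = 252/225 = 28/25

28/25


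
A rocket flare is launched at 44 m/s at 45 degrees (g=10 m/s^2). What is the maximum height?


Given: v0 = 44 m/s, theta = 45 deg, g = 10 m/s^2
sin^2(45) = 1/2
Using H = v0^2 * sin^2(theta) / (2*g)
H = 44^2 * 1/2 / (2*10)
H = 1936 * 1/2 / 20
H = 968 / 20
H = 242/5 m

242/5 m


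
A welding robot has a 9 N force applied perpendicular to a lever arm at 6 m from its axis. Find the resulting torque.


Given: F = 9 N, r = 6 m, angle = 90 deg (perpendicular)
Using tau = F * r * sin(90)
sin(90) = 1
tau = 9 * 6 * 1
tau = 54 Nm

54 Nm


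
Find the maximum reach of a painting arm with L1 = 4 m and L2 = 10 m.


Given: L1 = 4 m, L2 = 10 m
For a 2-link planar arm, max reach = L1 + L2 (fully extended)
Max reach = 4 + 10
Max reach = 14 m

14 m


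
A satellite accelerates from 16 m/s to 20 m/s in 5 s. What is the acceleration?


Given: initial velocity v0 = 16 m/s, final velocity v = 20 m/s, time t = 5 s
Using a = (v - v0) / t
a = (20 - 16) / 5
a = 4 / 5
a = 4/5 m/s^2

4/5 m/s^2


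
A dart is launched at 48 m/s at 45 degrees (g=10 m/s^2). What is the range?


Given: v0 = 48 m/s, theta = 45 deg, g = 10 m/s^2
sin(2*45) = sin(90) = 1
Using R = v0^2 * sin(2*theta) / g
R = 48^2 * 1 / 10
R = 2304 / 10
R = 1152/5 m

1152/5 m


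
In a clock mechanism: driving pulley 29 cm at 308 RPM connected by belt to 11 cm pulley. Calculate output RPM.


Given: D1 = 29 cm, w1 = 308 RPM, D2 = 11 cm
Using D1*w1 = D2*w2
w2 = D1*w1 / D2
w2 = 29*308 / 11
w2 = 8932 / 11
w2 = 812 RPM

812 RPM


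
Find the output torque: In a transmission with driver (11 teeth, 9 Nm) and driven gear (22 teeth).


Given: N1 = 11, N2 = 22, T1 = 9 Nm
Using T2/T1 = N2/N1
T2 = T1 * N2 / N1
T2 = 9 * 22 / 11
T2 = 198 / 11
T2 = 18 Nm

18 Nm


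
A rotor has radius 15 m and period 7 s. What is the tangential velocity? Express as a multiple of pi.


Given: radius r = 15 m, period T = 7 s
Using v = 2*pi*r / T
v = 2*pi*15 / 7
v = 30*pi / 7
v = 30/7*pi m/s

30/7*pi m/s


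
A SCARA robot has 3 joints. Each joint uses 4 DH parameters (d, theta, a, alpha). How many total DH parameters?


Given: 3 joints, 4 DH parameters per joint (d, theta, a, alpha)
Total DH parameters = number_of_joints * 4
Total = 3 * 4
Total = 12

12


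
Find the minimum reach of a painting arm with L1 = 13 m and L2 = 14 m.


Given: L1 = 13 m, L2 = 14 m
For a 2-link planar arm, min reach = |L1 - L2| (second link folded back)
Min reach = |13 - 14|
Min reach = 1 m

1 m


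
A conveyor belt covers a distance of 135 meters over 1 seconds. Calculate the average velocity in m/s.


Given: distance d = 135 m, time t = 1 s
Using v = d / t
v = 135 / 1
v = 135 m/s

135 m/s


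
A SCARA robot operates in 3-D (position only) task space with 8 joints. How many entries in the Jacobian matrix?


Given: task space dimension = 3, joints = 8
Jacobian is a 3 x 8 matrix
Total entries = rows * columns
Total = 3 * 8
Total = 24

24


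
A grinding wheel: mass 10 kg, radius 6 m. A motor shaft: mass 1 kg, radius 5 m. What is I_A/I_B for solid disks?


Given: M1=10 kg, R1=6 m, M2=1 kg, R2=5 m
For a disk: I = (1/2)*M*R^2, so I_A/I_B = (M1*R1^2)/(M2*R2^2)
M1*R1^2 = 10*36 = 360
M2*R2^2 = 1*25 = 25
I_A/I_B = 360/25 = 72/5

72/5


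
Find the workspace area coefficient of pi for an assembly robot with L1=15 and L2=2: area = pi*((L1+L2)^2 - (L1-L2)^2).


Given: L1 = 15, L2 = 2
(L1+L2)^2 = (17)^2 = 289
(L1-L2)^2 = (13)^2 = 169
Difference = 289 - 169 = 120
This equals 4*L1*L2 = 4*15*2 = 120
Workspace area = 120*pi

120


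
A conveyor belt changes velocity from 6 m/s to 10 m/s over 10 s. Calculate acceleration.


Given: initial velocity v0 = 6 m/s, final velocity v = 10 m/s, time t = 10 s
Using a = (v - v0) / t
a = (10 - 6) / 10
a = 4 / 10
a = 2/5 m/s^2

2/5 m/s^2


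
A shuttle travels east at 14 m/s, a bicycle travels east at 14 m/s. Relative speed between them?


Given: v_A = 14 m/s east, v_B = 14 m/s east
Both move in the same direction; relative speed = |v_A - v_B|
|14 - 14| = |0|
= 0 m/s

0 m/s


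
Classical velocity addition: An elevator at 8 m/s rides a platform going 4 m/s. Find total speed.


Given: object velocity = 8 m/s, platform velocity = 4 m/s (same direction)
Using classical velocity addition: v_total = v_object + v_platform
v_total = 8 + 4
v_total = 12 m/s

12 m/s


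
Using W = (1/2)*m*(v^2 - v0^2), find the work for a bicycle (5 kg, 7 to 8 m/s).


Given: m = 5 kg, v0 = 7 m/s, v = 8 m/s
Using W = (1/2)*m*(v^2 - v0^2)
v^2 = 8^2 = 64
v0^2 = 7^2 = 49
v^2 - v0^2 = 64 - 49 = 15
W = (1/2)*5*15 = 75/2 J

75/2 J


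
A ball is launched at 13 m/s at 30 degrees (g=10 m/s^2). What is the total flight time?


Given: v0 = 13 m/s, theta = 30 deg, g = 10 m/s^2
sin(30) = 1/2
Using T = 2*v0*sin(theta) / g
T = 2*13*1/2 / 10
T = 13 / 10
T = 13/10 s

13/10 s


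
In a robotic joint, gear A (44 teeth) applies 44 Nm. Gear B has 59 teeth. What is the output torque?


Given: N1 = 44, N2 = 59, T1 = 44 Nm
Using T2/T1 = N2/N1
T2 = T1 * N2 / N1
T2 = 44 * 59 / 44
T2 = 2596 / 44
T2 = 59 Nm

59 Nm


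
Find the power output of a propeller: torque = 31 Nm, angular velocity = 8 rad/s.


Given: tau = 31 Nm, omega = 8 rad/s
Using P = tau * omega
P = 31 * 8
P = 248 W

248 W


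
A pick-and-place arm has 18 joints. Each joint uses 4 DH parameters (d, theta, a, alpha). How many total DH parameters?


Given: 18 joints, 4 DH parameters per joint (d, theta, a, alpha)
Total DH parameters = number_of_joints * 4
Total = 18 * 4
Total = 72

72


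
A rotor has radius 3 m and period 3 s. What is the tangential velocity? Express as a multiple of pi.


Given: radius r = 3 m, period T = 3 s
Using v = 2*pi*r / T
v = 2*pi*3 / 3
v = 6*pi / 3
v = 2*pi m/s

2*pi m/s


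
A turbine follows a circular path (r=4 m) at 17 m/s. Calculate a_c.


Given: v = 17 m/s, r = 4 m
Using a_c = v^2 / r
a_c = 17^2 / 4
a_c = 289 / 4
a_c = 289/4 m/s^2

289/4 m/s^2


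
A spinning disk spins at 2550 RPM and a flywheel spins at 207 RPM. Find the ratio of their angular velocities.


Given: RPM_A = 2550, RPM_B = 207
omega = 2*pi*RPM/60, so omega_A/omega_B = RPM_A / RPM_B
omega_A/omega_B = 2550 / 207
omega_A/omega_B = 850/69

850/69


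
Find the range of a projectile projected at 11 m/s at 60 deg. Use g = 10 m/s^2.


Given: v0 = 11 m/s, theta = 60 deg, g = 10 m/s^2
sin(2*60) = sin(120) = sqrt(3)/2
Using R = v0^2 * sin(2*theta) / g
R = 11^2 * (sqrt(3)/2) / 10
R = 121 * sqrt(3) / 20
R = 121/20*sqrt(3) m

121/20*sqrt(3) m


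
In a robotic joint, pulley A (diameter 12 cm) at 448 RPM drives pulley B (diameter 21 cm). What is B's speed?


Given: D1 = 12 cm, w1 = 448 RPM, D2 = 21 cm
Using D1*w1 = D2*w2
w2 = D1*w1 / D2
w2 = 12*448 / 21
w2 = 5376 / 21
w2 = 256 RPM

256 RPM


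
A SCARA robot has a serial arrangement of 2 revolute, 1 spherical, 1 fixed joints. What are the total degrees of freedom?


Given: serial robot with 2 revolute, 1 spherical, 1 fixed joints
DOF contribution per joint type: revolute=1, prismatic=1, spherical=3, fixed=0
DOF = 2*1 + 1*3 + 1*0
DOF = 5

5


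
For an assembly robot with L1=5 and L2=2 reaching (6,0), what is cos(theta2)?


Given: L1 = 5, L2 = 2, target (x, y) = (6, 0)
Using cos(theta2) = (x^2 + y^2 - L1^2 - L2^2) / (2*L1*L2)
x^2 + y^2 = 6^2 + 0 = 36
L1^2 + L2^2 = 25 + 4 = 29
Numerator = 36 - 29 = 7
Denominator = 2*5*2 = 20
cos(theta2) = 7/20 = 7/20

7/20


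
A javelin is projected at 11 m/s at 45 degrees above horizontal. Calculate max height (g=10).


Given: v0 = 11 m/s, theta = 45 deg, g = 10 m/s^2
sin^2(45) = 1/2
Using H = v0^2 * sin^2(theta) / (2*g)
H = 11^2 * 1/2 / (2*10)
H = 121 * 1/2 / 20
H = 121/2 / 20
H = 121/40 m

121/40 m


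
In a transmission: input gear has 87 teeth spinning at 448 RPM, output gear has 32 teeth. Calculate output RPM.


Given: N1 = 87 teeth, w1 = 448 RPM, N2 = 32 teeth
Using N1*w1 = N2*w2
w2 = N1*w1 / N2
w2 = 87*448 / 32
w2 = 38976 / 32
w2 = 1218 RPM

1218 RPM


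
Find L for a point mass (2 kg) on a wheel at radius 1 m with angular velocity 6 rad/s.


Given: m = 2 kg, r = 1 m, omega = 6 rad/s
For a point mass: I = m*r^2
I = 2*1^2 = 2*1 = 2
L = I*omega = 2*6
L = 12 kg*m^2/s

12 kg*m^2/s


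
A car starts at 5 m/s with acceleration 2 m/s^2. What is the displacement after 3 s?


Given: v0 = 5 m/s, a = 2 m/s^2, t = 3 s
Using s = v0*t + (1/2)*a*t^2
s = 5*3 + (1/2)*2*3^2
s = 15 + (1/2)*18
s = 15 + 9
s = 24

24 m


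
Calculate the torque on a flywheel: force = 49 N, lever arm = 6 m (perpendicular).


Given: F = 49 N, r = 6 m, angle = 90 deg (perpendicular)
Using tau = F * r * sin(90)
sin(90) = 1
tau = 49 * 6 * 1
tau = 294 Nm

294 Nm


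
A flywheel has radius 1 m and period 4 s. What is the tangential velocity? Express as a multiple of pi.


Given: radius r = 1 m, period T = 4 s
Using v = 2*pi*r / T
v = 2*pi*1 / 4
v = 2*pi / 4
v = 1/2*pi m/s

1/2*pi m/s


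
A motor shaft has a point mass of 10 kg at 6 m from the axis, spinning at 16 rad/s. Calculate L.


Given: m = 10 kg, r = 6 m, omega = 16 rad/s
For a point mass: I = m*r^2
I = 10*6^2 = 10*36 = 360
L = I*omega = 360*16
L = 5760 kg*m^2/s

5760 kg*m^2/s


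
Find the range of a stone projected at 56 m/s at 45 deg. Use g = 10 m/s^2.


Given: v0 = 56 m/s, theta = 45 deg, g = 10 m/s^2
sin(2*45) = sin(90) = 1
Using R = v0^2 * sin(2*theta) / g
R = 56^2 * 1 / 10
R = 3136 / 10
R = 1568/5 m

1568/5 m


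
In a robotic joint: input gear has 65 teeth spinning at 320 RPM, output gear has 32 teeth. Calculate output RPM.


Given: N1 = 65 teeth, w1 = 320 RPM, N2 = 32 teeth
Using N1*w1 = N2*w2
w2 = N1*w1 / N2
w2 = 65*320 / 32
w2 = 20800 / 32
w2 = 650 RPM

650 RPM


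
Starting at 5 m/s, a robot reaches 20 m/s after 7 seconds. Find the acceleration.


Given: initial velocity v0 = 5 m/s, final velocity v = 20 m/s, time t = 7 s
Using a = (v - v0) / t
a = (20 - 5) / 7
a = 15 / 7
a = 15/7 m/s^2

15/7 m/s^2


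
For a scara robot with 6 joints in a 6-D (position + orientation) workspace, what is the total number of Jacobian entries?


Given: task space dimension = 6, joints = 6
Jacobian is a 6 x 6 matrix
Total entries = rows * columns
Total = 6 * 6
Total = 36

36


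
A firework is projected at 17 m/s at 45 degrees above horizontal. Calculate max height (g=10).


Given: v0 = 17 m/s, theta = 45 deg, g = 10 m/s^2
sin^2(45) = 1/2
Using H = v0^2 * sin^2(theta) / (2*g)
H = 17^2 * 1/2 / (2*10)
H = 289 * 1/2 / 20
H = 289/2 / 20
H = 289/40 m

289/40 m


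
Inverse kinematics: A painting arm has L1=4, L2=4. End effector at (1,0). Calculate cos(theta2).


Given: L1 = 4, L2 = 4, target (x, y) = (1, 0)
Using cos(theta2) = (x^2 + y^2 - L1^2 - L2^2) / (2*L1*L2)
x^2 + y^2 = 1^2 + 0 = 1
L1^2 + L2^2 = 16 + 16 = 32
Numerator = 1 - 32 = -31
Denominator = 2*4*4 = 32
cos(theta2) = -31/32 = -31/32

-31/32


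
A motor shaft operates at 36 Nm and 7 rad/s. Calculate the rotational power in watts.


Given: tau = 36 Nm, omega = 7 rad/s
Using P = tau * omega
P = 36 * 7
P = 252 W

252 W


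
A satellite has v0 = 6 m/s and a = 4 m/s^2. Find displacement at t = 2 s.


Given: v0 = 6 m/s, a = 4 m/s^2, t = 2 s
Using s = v0*t + (1/2)*a*t^2
s = 6*2 + (1/2)*4*2^2
s = 12 + (1/2)*16
s = 12 + 8
s = 20

20 m


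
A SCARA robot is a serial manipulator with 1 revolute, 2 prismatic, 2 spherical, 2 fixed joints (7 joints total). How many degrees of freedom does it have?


Given: serial robot with 1 revolute, 2 prismatic, 2 spherical, 2 fixed joints
DOF contribution per joint type: revolute=1, prismatic=1, spherical=3, fixed=0
DOF = 1*1 + 2*1 + 2*3 + 2*0
DOF = 9

9


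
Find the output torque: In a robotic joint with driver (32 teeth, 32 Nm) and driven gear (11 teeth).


Given: N1 = 32, N2 = 11, T1 = 32 Nm
Using T2/T1 = N2/N1
T2 = T1 * N2 / N1
T2 = 32 * 11 / 32
T2 = 352 / 32
T2 = 11 Nm

11 Nm


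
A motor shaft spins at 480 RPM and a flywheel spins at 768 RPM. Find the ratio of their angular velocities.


Given: RPM_A = 480, RPM_B = 768
omega = 2*pi*RPM/60, so omega_A/omega_B = RPM_A / RPM_B
omega_A/omega_B = 480 / 768
omega_A/omega_B = 5/8

5/8


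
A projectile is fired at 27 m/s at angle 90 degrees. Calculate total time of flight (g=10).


Given: v0 = 27 m/s, theta = 90 deg, g = 10 m/s^2
sin(90) = 1
Using T = 2*v0*sin(theta) / g
T = 2*27*1 / 10
T = 54 / 10
T = 27/5 s

27/5 s


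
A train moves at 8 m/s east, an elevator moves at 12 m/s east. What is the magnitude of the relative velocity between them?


Given: v_A = 8 m/s east, v_B = 12 m/s east
Both move in the same direction; relative speed = |v_A - v_B|
|8 - 12| = |-4|
= 4 m/s

4 m/s


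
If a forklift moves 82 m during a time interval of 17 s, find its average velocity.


Given: distance d = 82 m, time t = 17 s
Using v = d / t
v = 82 / 17
v = 82/17 m/s

82/17 m/s


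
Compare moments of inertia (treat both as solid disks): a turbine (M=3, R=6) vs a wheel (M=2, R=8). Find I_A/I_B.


Given: M1=3 kg, R1=6 m, M2=2 kg, R2=8 m
For a disk: I = (1/2)*M*R^2, so I_A/I_B = (M1*R1^2)/(M2*R2^2)
M1*R1^2 = 3*36 = 108
M2*R2^2 = 2*64 = 128
I_A/I_B = 108/128 = 27/32

27/32


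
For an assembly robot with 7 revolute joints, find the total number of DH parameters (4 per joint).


Given: 7 joints, 4 DH parameters per joint (d, theta, a, alpha)
Total DH parameters = number_of_joints * 4
Total = 7 * 4
Total = 28

28


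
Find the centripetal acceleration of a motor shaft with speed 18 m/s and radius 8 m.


Given: v = 18 m/s, r = 8 m
Using a_c = v^2 / r
a_c = 18^2 / 8
a_c = 324 / 8
a_c = 81/2 m/s^2

81/2 m/s^2


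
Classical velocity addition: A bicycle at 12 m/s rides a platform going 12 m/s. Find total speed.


Given: object velocity = 12 m/s, platform velocity = 12 m/s (same direction)
Using classical velocity addition: v_total = v_object + v_platform
v_total = 12 + 12
v_total = 24 m/s

24 m/s


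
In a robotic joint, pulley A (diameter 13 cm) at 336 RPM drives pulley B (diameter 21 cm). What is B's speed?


Given: D1 = 13 cm, w1 = 336 RPM, D2 = 21 cm
Using D1*w1 = D2*w2
w2 = D1*w1 / D2
w2 = 13*336 / 21
w2 = 4368 / 21
w2 = 208 RPM

208 RPM


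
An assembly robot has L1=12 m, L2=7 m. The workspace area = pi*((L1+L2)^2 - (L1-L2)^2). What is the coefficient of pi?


Given: L1 = 12, L2 = 7
(L1+L2)^2 = (19)^2 = 361
(L1-L2)^2 = (5)^2 = 25
Difference = 361 - 25 = 336
This equals 4*L1*L2 = 4*12*7 = 336
Workspace area = 336*pi

336


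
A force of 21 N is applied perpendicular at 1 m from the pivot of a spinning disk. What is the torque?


Given: F = 21 N, r = 1 m, angle = 90 deg (perpendicular)
Using tau = F * r * sin(90)
sin(90) = 1
tau = 21 * 1 * 1
tau = 21 Nm

21 Nm


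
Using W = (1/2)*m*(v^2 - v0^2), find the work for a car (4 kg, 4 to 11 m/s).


Given: m = 4 kg, v0 = 4 m/s, v = 11 m/s
Using W = (1/2)*m*(v^2 - v0^2)
v^2 = 11^2 = 121
v0^2 = 4^2 = 16
v^2 - v0^2 = 121 - 16 = 105
W = (1/2)*4*105 = 210 J

210 J


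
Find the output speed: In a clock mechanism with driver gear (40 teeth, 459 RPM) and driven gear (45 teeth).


Given: N1 = 40 teeth, w1 = 459 RPM, N2 = 45 teeth
Using N1*w1 = N2*w2
w2 = N1*w1 / N2
w2 = 40*459 / 45
w2 = 18360 / 45
w2 = 408 RPM

408 RPM


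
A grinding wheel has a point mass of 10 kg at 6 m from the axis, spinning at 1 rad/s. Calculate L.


Given: m = 10 kg, r = 6 m, omega = 1 rad/s
For a point mass: I = m*r^2
I = 10*6^2 = 10*36 = 360
L = I*omega = 360*1
L = 360 kg*m^2/s

360 kg*m^2/s


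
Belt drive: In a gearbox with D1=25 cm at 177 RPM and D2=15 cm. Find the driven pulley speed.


Given: D1 = 25 cm, w1 = 177 RPM, D2 = 15 cm
Using D1*w1 = D2*w2
w2 = D1*w1 / D2
w2 = 25*177 / 15
w2 = 4425 / 15
w2 = 295 RPM

295 RPM


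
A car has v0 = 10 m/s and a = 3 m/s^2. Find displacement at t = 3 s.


Given: v0 = 10 m/s, a = 3 m/s^2, t = 3 s
Using s = v0*t + (1/2)*a*t^2
s = 10*3 + (1/2)*3*3^2
s = 30 + (1/2)*27
s = 30 + 27/2
s = 87/2

87/2 m


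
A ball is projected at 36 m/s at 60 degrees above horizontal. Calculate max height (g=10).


Given: v0 = 36 m/s, theta = 60 deg, g = 10 m/s^2
sin^2(60) = 3/4
Using H = v0^2 * sin^2(theta) / (2*g)
H = 36^2 * 3/4 / (2*10)
H = 1296 * 3/4 / 20
H = 972 / 20
H = 243/5 m

243/5 m


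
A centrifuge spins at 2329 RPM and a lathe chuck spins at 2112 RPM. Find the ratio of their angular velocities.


Given: RPM_A = 2329, RPM_B = 2112
omega = 2*pi*RPM/60, so omega_A/omega_B = RPM_A / RPM_B
omega_A/omega_B = 2329 / 2112
omega_A/omega_B = 2329/2112

2329/2112


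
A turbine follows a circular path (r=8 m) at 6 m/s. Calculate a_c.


Given: v = 6 m/s, r = 8 m
Using a_c = v^2 / r
a_c = 6^2 / 8
a_c = 36 / 8
a_c = 9/2 m/s^2

9/2 m/s^2


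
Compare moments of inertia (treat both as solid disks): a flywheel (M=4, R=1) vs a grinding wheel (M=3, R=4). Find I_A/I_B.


Given: M1=4 kg, R1=1 m, M2=3 kg, R2=4 m
For a disk: I = (1/2)*M*R^2, so I_A/I_B = (M1*R1^2)/(M2*R2^2)
M1*R1^2 = 4*1 = 4
M2*R2^2 = 3*16 = 48
I_A/I_B = 4/48 = 1/12

1/12


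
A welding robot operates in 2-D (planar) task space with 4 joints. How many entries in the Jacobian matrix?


Given: task space dimension = 2, joints = 4
Jacobian is a 2 x 4 matrix
Total entries = rows * columns
Total = 2 * 4
Total = 8

8


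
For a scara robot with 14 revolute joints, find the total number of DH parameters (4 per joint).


Given: 14 joints, 4 DH parameters per joint (d, theta, a, alpha)
Total DH parameters = number_of_joints * 4
Total = 14 * 4
Total = 56

56


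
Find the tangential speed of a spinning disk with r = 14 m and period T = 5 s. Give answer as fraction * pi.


Given: radius r = 14 m, period T = 5 s
Using v = 2*pi*r / T
v = 2*pi*14 / 5
v = 28*pi / 5
v = 28/5*pi m/s

28/5*pi m/s


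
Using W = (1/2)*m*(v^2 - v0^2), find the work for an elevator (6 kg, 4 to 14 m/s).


Given: m = 6 kg, v0 = 4 m/s, v = 14 m/s
Using W = (1/2)*m*(v^2 - v0^2)
v^2 = 14^2 = 196
v0^2 = 4^2 = 16
v^2 - v0^2 = 196 - 16 = 180
W = (1/2)*6*180 = 540 J

540 J


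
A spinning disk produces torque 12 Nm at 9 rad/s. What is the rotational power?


Given: tau = 12 Nm, omega = 9 rad/s
Using P = tau * omega
P = 12 * 9
P = 108 W

108 W


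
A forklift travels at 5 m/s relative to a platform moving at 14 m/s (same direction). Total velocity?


Given: object velocity = 5 m/s, platform velocity = 14 m/s (same direction)
Using classical velocity addition: v_total = v_object + v_platform
v_total = 5 + 14
v_total = 19 m/s

19 m/s


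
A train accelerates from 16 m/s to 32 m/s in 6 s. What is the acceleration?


Given: initial velocity v0 = 16 m/s, final velocity v = 32 m/s, time t = 6 s
Using a = (v - v0) / t
a = (32 - 16) / 6
a = 16 / 6
a = 8/3 m/s^2

8/3 m/s^2


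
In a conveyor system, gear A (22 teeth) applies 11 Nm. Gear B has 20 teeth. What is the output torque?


Given: N1 = 22, N2 = 20, T1 = 11 Nm
Using T2/T1 = N2/N1
T2 = T1 * N2 / N1
T2 = 11 * 20 / 22
T2 = 220 / 22
T2 = 10 Nm

10 Nm


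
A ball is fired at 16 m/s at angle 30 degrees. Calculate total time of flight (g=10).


Given: v0 = 16 m/s, theta = 30 deg, g = 10 m/s^2
sin(30) = 1/2
Using T = 2*v0*sin(theta) / g
T = 2*16*1/2 / 10
T = 16 / 10
T = 8/5 s

8/5 s
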